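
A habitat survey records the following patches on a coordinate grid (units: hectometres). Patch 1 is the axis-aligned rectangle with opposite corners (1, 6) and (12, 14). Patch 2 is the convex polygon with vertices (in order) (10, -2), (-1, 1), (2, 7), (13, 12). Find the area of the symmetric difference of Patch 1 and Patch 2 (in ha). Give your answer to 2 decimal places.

|Patch 1| = 88, |Patch 2| = 107, |Patch 1∩Patch 2| = 32.7868.
|Patch 1 △ Patch 2| = |Patch 1| + |Patch 2| − 2·|Patch 1∩Patch 2| = 88 + 107 − 65.5736 = 129.43.

129.43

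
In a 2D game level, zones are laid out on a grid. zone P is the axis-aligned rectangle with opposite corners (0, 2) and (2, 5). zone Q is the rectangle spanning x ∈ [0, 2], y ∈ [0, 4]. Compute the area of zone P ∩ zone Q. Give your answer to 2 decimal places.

|zone P∩zone Q|: x∈[0,2], y∈[2,4] → 2·2 = 4.

4.00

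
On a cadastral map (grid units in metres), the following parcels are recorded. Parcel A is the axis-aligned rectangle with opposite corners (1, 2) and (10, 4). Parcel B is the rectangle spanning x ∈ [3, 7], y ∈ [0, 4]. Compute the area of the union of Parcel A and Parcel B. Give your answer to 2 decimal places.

By inclusion–exclusion:
Individual areas: |Parcel A| = 18, |Parcel B| = 16.
|Parcel A∩Parcel B|: x∈[3,7], y∈[2,4] → 4·2 = 8.
|Parcel A ∪ Parcel B| = 34 − 8 = 26.00.

26.00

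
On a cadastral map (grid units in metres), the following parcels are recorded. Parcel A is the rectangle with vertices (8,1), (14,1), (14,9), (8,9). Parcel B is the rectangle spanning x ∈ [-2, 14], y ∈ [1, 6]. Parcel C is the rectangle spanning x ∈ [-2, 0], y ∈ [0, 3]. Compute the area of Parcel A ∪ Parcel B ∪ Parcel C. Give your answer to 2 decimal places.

By inclusion–exclusion:
Individual areas: |Parcel A| = 48, |Parcel B| = 80, |Parcel C| = 6.
|Parcel A∩Parcel B|: x∈[8,14], y∈[1,6] → 6·5 = 30.
|Parcel A∩Parcel C| = 0 (no overlap).
|Parcel B∩Parcel C|: x∈[-2,0], y∈[1,3] → 2·2 = 4.
|Parcel A∩Parcel B∩Parcel C| = 0.
|Parcel A ∪ Parcel B ∪ Parcel C| = 134 − 34 + 0 = 100.00.

100.00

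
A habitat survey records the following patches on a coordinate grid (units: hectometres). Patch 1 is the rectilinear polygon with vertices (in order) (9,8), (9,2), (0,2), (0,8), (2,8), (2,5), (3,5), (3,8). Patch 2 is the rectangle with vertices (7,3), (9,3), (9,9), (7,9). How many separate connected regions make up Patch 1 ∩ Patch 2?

Patch 1 ∩ Patch 2 is a single connected region.

1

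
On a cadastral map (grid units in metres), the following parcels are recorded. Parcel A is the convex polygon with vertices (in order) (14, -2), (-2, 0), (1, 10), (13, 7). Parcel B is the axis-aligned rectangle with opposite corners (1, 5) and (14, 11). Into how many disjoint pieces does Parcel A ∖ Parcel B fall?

Parcel A ∖ Parcel B is a single connected region.

1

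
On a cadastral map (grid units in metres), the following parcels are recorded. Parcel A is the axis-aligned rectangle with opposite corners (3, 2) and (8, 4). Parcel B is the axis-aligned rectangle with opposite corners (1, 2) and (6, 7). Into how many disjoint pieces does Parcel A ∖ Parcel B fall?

1

Parcel A ∖ Parcel B is a single connected region.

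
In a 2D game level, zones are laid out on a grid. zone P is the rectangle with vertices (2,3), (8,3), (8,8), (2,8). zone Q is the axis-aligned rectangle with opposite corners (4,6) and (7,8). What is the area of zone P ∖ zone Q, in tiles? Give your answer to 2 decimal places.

24.00

|zone P∩zone Q|: x∈[4,7], y∈[6,8] → 3·2 = 6.
|zone P| = 30.
|zone P ∖ zone Q| = |zone P| − |zone P∩zone Q| = 30 − 6 = 24.00.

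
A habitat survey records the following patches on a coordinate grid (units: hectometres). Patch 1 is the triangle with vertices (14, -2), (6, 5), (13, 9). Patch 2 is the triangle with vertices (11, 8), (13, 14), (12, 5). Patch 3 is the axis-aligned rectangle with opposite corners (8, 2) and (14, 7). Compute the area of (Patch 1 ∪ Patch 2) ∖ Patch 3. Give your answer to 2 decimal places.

18.65

|Patch 1 ∪ Patch 2| = 44.1569.
|(Patch 1 ∪ Patch 2) ∩ Patch 3| = 25.5097.
|(Patch 1 ∪ Patch 2) ∖ Patch 3| = 44.1569 − 25.5097 = 18.65.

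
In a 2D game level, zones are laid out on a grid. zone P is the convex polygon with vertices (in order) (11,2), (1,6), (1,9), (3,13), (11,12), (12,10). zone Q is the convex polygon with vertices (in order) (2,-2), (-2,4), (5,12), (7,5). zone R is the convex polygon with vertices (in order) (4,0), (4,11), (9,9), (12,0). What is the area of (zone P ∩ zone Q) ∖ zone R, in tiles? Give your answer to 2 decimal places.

12.18

|zone P ∩ zone Q| = 26.5127.
|(zone P ∩ zone Q) ∩ zone R| = 14.3328.
|(zone P ∩ zone Q) ∖ zone R| = 26.5127 − 14.3328 = 12.18.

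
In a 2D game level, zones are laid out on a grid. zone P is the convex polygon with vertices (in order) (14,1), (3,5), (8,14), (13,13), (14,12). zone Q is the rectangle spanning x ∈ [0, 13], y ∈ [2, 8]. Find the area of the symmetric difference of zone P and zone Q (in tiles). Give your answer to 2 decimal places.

82.25

|zone P| = 94.5, |zone Q| = 78, |zone P∩zone Q| = 45.125.
|zone P △ zone Q| = |zone P| + |zone Q| − 2·|zone P∩zone Q| = 94.5 + 78 − 90.25 = 82.25.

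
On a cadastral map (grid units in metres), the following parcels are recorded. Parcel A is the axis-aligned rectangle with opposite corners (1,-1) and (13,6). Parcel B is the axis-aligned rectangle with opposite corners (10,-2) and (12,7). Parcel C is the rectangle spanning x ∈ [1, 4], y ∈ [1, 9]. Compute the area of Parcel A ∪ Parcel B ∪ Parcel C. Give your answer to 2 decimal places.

By inclusion–exclusion:
Individual areas: |Parcel A| = 84, |Parcel B| = 18, |Parcel C| = 24.
|Parcel A∩Parcel B|: x∈[10,12], y∈[-1,6] → 2·7 = 14.
|Parcel A∩Parcel C|: x∈[1,4], y∈[1,6] → 3·5 = 15.
|Parcel B∩Parcel C| = 0 (no overlap).
|Parcel A∩Parcel B∩Parcel C| = 0.
|Parcel A ∪ Parcel B ∪ Parcel C| = 126 − 29 + 0 = 97.00.

97.00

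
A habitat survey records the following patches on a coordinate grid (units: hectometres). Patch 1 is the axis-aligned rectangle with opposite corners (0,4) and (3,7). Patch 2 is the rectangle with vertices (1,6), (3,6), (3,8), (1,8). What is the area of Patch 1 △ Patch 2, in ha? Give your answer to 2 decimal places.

|Patch 1∩Patch 2|: x∈[1,3], y∈[6,7] → 2·1 = 2.
|Patch 1 △ Patch 2| = |Patch 1| + |Patch 2| − 2·|Patch 1∩Patch 2| = 9 + 4 − 4 = 9.00.

9.00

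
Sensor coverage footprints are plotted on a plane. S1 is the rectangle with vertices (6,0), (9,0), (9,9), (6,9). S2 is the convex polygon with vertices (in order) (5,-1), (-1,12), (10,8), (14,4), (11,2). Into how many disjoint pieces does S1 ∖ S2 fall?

S1 ∖ S2 splits into 2 disjoint pieces (area 1, area 0.5568).

2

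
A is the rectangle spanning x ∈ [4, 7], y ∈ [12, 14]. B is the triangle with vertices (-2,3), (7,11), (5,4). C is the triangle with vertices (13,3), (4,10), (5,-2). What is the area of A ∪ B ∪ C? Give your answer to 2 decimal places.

By inclusion–exclusion:
Individual areas: |A| = 6, |B| = 23.5, |C| = 50.5.
|A∩B| = 0.
|A∩C| = 0.
|B∩C| = 6.5908.
|A∩B∩C| = 0.
|A ∪ B ∪ C| = 80 − 6.5908 + 0 = 73.41.

73.41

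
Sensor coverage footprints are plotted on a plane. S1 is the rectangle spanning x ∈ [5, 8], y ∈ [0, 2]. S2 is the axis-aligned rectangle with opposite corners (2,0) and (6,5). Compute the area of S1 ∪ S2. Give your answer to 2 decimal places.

24.00

By inclusion–exclusion:
Individual areas: |S1| = 6, |S2| = 20.
|S1∩S2|: x∈[5,6], y∈[0,2] → 1·2 = 2.
|S1 ∪ S2| = 26 − 2 = 24.00.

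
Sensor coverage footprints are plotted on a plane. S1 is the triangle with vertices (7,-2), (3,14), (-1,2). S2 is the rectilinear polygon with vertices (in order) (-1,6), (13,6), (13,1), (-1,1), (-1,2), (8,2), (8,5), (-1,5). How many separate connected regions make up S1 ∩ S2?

S1 ∩ S2 splits into 2 disjoint pieces (area 6.125, area 4.9583).

2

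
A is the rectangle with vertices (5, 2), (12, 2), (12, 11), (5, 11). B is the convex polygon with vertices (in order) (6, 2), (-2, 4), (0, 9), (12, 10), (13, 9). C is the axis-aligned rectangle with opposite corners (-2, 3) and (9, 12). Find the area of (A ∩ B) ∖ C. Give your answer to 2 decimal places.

|A ∩ B| = 35.8333.
|(A ∩ B) ∩ C| = 24.3333.
|(A ∩ B) ∖ C| = 35.8333 − 24.3333 = 11.50.

11.50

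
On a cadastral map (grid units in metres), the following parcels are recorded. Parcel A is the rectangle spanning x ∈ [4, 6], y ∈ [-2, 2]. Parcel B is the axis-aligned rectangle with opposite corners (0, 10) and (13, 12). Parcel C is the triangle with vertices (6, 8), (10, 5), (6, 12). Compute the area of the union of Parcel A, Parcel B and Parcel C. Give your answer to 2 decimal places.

40.86

By inclusion–exclusion:
Individual areas: |Parcel A| = 8, |Parcel B| = 26, |Parcel C| = 8.
|Parcel A∩Parcel B| = 0 (no overlap).
|Parcel A∩Parcel C| = 0.
|Parcel B∩Parcel C| = 1.1429.
|Parcel A∩Parcel B∩Parcel C| = 0.
|Parcel A ∪ Parcel B ∪ Parcel C| = 42 − 1.1429 + 0 = 40.86.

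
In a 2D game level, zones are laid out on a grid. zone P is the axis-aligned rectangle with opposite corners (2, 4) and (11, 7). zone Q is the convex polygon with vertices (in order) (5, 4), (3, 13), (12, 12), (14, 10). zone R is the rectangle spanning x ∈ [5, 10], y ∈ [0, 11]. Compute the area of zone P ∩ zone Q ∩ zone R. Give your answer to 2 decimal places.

6.75

The intersection is the polygon with vertices (5,4), (5,7), (9.5,7).
By the shoelace formula its area is 6.75.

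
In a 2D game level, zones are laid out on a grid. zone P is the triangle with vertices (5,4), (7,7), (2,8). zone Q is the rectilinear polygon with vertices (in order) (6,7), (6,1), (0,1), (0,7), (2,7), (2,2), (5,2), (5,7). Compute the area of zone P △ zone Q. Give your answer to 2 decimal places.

|zone P| = 8.5, |zone Q| = 21, |zone P∩zone Q| = 2.25.
|zone P △ zone Q| = |zone P| + |zone Q| − 2·|zone P∩zone Q| = 8.5 + 21 − 4.5 = 25.00.

25.00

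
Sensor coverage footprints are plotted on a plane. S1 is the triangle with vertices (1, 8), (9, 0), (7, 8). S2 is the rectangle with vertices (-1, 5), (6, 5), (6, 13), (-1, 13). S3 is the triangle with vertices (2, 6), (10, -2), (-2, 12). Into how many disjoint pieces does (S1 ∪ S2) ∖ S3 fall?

(S1 ∪ S2) ∖ S3 splits into 2 disjoint pieces (area 54.9167, area 10.25).

2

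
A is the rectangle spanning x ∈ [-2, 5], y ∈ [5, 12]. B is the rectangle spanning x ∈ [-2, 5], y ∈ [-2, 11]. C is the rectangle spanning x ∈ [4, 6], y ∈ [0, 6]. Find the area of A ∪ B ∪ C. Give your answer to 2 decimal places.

By inclusion–exclusion:
Individual areas: |A| = 49, |B| = 91, |C| = 12.
|A∩B|: x∈[-2,5], y∈[5,11] → 7·6 = 42.
|A∩C|: x∈[4,5], y∈[5,6] → 1·1 = 1.
|B∩C|: x∈[4,5], y∈[0,6] → 1·6 = 6.
|A∩B∩C| = 1.
|A ∪ B ∪ C| = 152 − 49 + 1 = 104.00.

104.00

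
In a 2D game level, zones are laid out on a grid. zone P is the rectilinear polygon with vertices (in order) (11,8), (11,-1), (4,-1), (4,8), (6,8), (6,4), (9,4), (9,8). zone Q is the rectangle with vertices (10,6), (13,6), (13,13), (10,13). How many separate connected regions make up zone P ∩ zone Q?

zone P ∩ zone Q is a single connected region.

1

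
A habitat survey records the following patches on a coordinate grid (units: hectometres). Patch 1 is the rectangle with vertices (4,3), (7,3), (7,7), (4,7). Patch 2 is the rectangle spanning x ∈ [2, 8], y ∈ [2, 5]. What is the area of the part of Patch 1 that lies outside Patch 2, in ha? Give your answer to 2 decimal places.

6.00

|Patch 1∩Patch 2|: x∈[4,7], y∈[3,5] → 3·2 = 6.
|Patch 1| = 12.
|Patch 1 ∖ Patch 2| = |Patch 1| − |Patch 1∩Patch 2| = 12 − 6 = 6.00.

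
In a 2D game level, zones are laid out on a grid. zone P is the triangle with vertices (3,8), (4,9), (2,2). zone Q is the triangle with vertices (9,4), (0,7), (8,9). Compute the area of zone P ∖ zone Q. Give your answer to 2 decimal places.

|zone P| = 2.5, |zone P∩zone Q| = 1.0566.
|zone P ∖ zone Q| = |zone P| − |zone P∩zone Q| = 2.5 − 1.0566 = 1.44.

1.44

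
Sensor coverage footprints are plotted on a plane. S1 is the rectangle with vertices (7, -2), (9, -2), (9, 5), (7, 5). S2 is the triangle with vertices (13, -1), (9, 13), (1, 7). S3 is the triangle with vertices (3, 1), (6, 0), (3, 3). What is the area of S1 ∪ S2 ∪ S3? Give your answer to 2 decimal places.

By inclusion–exclusion:
Individual areas: |S1| = 14, |S2| = 68, |S3| = 3.
|S1∩S2| = 5.3333.
|S1∩S3| = 0.
|S2∩S3| = 0.
|S1∩S2∩S3| = 0.
|S1 ∪ S2 ∪ S3| = 85 − 5.3333 + 0 = 79.67.

79.67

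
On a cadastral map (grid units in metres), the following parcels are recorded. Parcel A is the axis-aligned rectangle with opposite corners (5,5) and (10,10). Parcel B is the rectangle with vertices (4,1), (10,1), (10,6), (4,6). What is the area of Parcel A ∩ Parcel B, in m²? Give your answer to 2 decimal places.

5.00

|Parcel A∩Parcel B|: x∈[5,10], y∈[5,6] → 5·1 = 5.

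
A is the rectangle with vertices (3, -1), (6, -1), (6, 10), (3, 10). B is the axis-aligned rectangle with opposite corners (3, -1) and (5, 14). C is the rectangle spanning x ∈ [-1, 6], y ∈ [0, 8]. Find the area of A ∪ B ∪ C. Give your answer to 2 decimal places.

73.00

By inclusion–exclusion:
Individual areas: |A| = 33, |B| = 30, |C| = 56.
|A∩B|: x∈[3,5], y∈[-1,10] → 2·11 = 22.
|A∩C|: x∈[3,6], y∈[0,8] → 3·8 = 24.
|B∩C|: x∈[3,5], y∈[0,8] → 2·8 = 16.
|A∩B∩C| = 16.
|A ∪ B ∪ C| = 119 − 62 + 16 = 73.00.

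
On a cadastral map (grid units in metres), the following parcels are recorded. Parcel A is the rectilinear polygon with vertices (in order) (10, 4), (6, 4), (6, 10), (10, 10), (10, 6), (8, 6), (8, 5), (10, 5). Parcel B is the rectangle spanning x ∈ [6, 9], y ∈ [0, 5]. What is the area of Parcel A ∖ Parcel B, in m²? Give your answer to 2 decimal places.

|Parcel A| = 22, |Parcel A∩Parcel B| = 3.
|Parcel A ∖ Parcel B| = |Parcel A| − |Parcel A∩Parcel B| = 22 − 3 = 19.00.

19.00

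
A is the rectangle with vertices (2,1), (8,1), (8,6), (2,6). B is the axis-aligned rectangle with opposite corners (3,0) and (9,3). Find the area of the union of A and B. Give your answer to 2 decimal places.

By inclusion–exclusion:
Individual areas: |A| = 30, |B| = 18.
|A∩B|: x∈[3,8], y∈[1,3] → 5·2 = 10.
|A ∪ B| = 48 − 10 = 38.00.

38.00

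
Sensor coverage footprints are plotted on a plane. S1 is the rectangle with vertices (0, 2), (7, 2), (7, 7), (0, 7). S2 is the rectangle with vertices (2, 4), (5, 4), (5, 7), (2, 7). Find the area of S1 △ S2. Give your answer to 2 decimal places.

|S1∩S2|: x∈[2,5], y∈[4,7] → 3·3 = 9.
|S1 △ S2| = |S1| + |S2| − 2·|S1∩S2| = 35 + 9 − 18 = 26.00.

26.00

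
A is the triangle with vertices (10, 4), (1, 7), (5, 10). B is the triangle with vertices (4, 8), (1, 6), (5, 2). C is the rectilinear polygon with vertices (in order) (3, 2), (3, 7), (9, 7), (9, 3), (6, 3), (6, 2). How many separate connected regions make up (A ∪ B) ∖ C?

(A ∪ B) ∖ C splits into 2 disjoint pieces (area 13.25, area 0.4333).

2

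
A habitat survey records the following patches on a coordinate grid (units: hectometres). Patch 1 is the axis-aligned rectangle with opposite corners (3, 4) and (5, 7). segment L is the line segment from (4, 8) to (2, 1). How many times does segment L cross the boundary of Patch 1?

2

The segment meets the boundary at (3,4.5), (3.714,7).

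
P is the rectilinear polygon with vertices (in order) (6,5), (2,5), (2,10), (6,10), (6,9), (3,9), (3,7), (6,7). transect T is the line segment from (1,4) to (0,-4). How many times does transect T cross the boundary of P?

The segment lies entirely outside P and never meets its boundary.

0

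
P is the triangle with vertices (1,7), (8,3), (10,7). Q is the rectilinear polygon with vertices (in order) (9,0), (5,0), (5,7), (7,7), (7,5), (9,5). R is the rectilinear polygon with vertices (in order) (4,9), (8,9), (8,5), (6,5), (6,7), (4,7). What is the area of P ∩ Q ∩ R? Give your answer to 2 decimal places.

2.00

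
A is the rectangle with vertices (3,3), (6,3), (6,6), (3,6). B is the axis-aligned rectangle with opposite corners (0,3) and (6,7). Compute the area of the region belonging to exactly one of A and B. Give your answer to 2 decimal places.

15.00

|A∩B|: x∈[3,6], y∈[3,6] → 3·3 = 9.
|A △ B| = |A| + |B| − 2·|A∩B| = 9 + 24 − 18 = 15.00.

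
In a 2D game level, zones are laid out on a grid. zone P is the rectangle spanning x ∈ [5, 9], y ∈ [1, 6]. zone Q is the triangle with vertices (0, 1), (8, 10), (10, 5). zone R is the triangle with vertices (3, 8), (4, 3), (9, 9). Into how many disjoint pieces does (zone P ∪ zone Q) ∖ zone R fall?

(zone P ∪ zone Q) ∖ zone R splits into 2 disjoint pieces (area 29.6357, area 0.9654).

2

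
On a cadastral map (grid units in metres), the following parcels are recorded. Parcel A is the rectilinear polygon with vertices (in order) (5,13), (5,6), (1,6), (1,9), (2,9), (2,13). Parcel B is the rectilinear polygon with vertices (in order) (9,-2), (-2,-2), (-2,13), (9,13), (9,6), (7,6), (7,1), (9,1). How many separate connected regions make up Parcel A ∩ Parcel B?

Parcel A ∩ Parcel B is a single connected region.

1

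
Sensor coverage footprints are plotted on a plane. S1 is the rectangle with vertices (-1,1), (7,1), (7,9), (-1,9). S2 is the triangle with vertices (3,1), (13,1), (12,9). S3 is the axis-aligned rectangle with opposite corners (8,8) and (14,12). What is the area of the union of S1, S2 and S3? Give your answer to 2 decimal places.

120.26

By inclusion–exclusion:
Individual areas: |S1| = 64, |S2| = 40, |S3| = 24.
|S1∩S2| = 7.1111.
|S1∩S3| = 0 (no overlap).
|S2∩S3| = 0.625.
|S1∩S2∩S3| = 0.
|S1 ∪ S2 ∪ S3| = 128 − 7.7361 + 0 = 120.26.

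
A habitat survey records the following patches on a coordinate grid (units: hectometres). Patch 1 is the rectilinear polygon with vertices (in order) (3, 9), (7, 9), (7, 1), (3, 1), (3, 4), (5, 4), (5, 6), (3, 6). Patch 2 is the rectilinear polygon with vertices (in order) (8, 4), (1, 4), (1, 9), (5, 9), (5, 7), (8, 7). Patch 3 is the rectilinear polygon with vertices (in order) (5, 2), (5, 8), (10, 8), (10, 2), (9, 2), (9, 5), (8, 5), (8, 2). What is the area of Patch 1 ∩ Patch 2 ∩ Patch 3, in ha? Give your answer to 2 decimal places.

6.00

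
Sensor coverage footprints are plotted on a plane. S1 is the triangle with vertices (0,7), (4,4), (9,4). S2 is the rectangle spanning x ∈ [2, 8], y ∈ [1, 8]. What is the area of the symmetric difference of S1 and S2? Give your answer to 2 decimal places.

36.50

|S1| = 7.5, |S2| = 42, |S1∩S2| = 6.5.
|S1 △ S2| = |S1| + |S2| − 2·|S1∩S2| = 7.5 + 42 − 13 = 36.50.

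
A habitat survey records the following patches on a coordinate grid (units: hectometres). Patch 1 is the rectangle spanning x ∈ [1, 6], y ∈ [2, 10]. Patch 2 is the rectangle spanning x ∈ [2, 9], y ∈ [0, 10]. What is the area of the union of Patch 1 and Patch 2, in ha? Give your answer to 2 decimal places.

By inclusion–exclusion:
Individual areas: |Patch 1| = 40, |Patch 2| = 70.
|Patch 1∩Patch 2|: x∈[2,6], y∈[2,10] → 4·8 = 32.
|Patch 1 ∪ Patch 2| = 110 − 32 = 78.00.

78.00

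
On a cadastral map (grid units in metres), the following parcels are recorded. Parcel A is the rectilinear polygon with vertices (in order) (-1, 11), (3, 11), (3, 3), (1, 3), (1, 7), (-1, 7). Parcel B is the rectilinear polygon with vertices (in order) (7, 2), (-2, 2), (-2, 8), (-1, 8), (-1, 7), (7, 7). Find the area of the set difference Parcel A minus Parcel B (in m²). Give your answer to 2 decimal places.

16.00

|Parcel A| = 24, |Parcel A∩Parcel B| = 8.
|Parcel A ∖ Parcel B| = |Parcel A| − |Parcel A∩Parcel B| = 24 − 8 = 16.00.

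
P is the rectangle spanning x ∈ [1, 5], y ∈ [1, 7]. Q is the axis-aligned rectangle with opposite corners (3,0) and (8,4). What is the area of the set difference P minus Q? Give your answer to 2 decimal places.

|P∩Q|: x∈[3,5], y∈[1,4] → 2·3 = 6.
|P| = 24.
|P ∖ Q| = |P| − |P∩Q| = 24 − 6 = 18.00.

18.00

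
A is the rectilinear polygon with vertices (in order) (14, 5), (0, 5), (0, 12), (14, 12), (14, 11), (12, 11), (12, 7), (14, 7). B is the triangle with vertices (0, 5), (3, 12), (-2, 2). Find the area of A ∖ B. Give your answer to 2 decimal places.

88.50

|A| = 90, |A∩B| = 1.5.
|A ∖ B| = |A| − |A∩B| = 90 − 1.5 = 88.50.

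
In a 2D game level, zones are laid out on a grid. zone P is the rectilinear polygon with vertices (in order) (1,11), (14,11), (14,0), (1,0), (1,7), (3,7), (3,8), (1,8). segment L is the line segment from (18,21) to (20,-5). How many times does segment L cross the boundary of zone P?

0

The segment lies entirely outside zone P and never meets its boundary.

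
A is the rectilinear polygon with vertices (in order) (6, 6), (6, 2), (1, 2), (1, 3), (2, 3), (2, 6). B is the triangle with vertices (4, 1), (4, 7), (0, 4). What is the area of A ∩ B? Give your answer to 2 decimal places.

7.83

The intersection is the polygon with vertices (2.667,2), (1.333,3), (2,3), (2,5.5), (2.667,6), (4,6), (4,2).
By the shoelace formula its area is 7.83.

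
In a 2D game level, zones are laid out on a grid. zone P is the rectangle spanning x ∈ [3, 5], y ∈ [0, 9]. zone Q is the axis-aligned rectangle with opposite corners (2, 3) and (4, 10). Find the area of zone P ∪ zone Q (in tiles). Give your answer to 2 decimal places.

26.00

By inclusion–exclusion:
Individual areas: |zone P| = 18, |zone Q| = 14.
|zone P∩zone Q|: x∈[3,4], y∈[3,9] → 1·6 = 6.
|zone P ∪ zone Q| = 32 − 6 = 26.00.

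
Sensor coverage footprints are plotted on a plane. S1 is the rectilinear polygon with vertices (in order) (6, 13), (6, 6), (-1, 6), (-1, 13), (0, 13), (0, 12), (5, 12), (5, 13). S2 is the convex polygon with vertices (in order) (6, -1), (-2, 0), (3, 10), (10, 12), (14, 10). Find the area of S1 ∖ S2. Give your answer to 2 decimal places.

|S1| = 44, |S1∩S2| = 17.2857.
|S1 ∖ S2| = |S1| − |S1∩S2| = 44 − 17.2857 = 26.71.

26.71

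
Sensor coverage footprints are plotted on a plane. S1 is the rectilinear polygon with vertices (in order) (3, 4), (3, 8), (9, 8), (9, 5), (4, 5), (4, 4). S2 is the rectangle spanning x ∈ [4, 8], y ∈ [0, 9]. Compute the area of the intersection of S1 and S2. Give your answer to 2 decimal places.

12.00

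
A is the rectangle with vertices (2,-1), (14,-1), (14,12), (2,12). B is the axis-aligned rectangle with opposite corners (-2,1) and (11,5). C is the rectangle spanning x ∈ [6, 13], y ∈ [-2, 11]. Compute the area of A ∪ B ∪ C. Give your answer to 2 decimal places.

179.00

By inclusion–exclusion:
Individual areas: |A| = 156, |B| = 52, |C| = 91.
|A∩B|: x∈[2,11], y∈[1,5] → 9·4 = 36.
|A∩C|: x∈[6,13], y∈[-1,11] → 7·12 = 84.
|B∩C|: x∈[6,11], y∈[1,5] → 5·4 = 20.
|A∩B∩C| = 20.
|A ∪ B ∪ C| = 299 − 140 + 20 = 179.00.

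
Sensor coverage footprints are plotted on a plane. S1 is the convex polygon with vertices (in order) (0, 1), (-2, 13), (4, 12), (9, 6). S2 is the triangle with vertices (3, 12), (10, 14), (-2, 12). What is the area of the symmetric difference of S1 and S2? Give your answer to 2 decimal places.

76.61

|S1| = 74.5, |S2| = 5, |S1∩S2| = 1.4451.
|S1 △ S2| = |S1| + |S2| − 2·|S1∩S2| = 74.5 + 5 − 2.8902 = 76.61.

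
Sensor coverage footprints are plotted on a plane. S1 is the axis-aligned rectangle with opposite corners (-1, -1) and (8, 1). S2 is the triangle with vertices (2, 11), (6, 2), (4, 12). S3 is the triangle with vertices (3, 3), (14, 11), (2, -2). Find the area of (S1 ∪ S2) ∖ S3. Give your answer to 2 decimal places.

|S1 ∪ S2| = 29.
|(S1 ∪ S2) ∩ S3| = 3.7011.
|(S1 ∪ S2) ∖ S3| = 29 − 3.7011 = 25.30.

25.30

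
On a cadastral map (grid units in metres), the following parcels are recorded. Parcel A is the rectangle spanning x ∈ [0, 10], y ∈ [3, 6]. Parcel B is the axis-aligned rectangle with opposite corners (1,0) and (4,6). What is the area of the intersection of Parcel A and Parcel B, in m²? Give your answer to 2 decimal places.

|Parcel A∩Parcel B|: x∈[1,4], y∈[3,6] → 3·3 = 9.

9.00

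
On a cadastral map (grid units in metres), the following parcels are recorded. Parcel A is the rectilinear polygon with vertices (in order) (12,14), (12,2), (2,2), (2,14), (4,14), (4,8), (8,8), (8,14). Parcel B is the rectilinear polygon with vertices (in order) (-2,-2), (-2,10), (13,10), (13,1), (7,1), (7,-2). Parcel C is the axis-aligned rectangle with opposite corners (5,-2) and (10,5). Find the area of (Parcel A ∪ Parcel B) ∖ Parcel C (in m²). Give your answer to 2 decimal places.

|Parcel A ∪ Parcel B| = 186.
|(Parcel A ∪ Parcel B) ∩ Parcel C| = 26.
|(Parcel A ∪ Parcel B) ∖ Parcel C| = 186 − 26 = 160.00.

160.00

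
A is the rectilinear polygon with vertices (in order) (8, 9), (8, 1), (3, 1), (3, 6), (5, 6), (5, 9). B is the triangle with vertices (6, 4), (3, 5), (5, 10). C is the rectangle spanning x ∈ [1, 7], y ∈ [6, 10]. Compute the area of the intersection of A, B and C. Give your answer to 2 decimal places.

1.25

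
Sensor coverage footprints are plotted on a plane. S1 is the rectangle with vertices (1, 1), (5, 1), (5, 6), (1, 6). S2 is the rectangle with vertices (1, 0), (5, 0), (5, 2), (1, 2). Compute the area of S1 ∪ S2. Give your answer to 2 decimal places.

24.00

By inclusion–exclusion:
Individual areas: |S1| = 20, |S2| = 8.
|S1∩S2|: x∈[1,5], y∈[1,2] → 4·1 = 4.
|S1 ∪ S2| = 28 − 4 = 24.00.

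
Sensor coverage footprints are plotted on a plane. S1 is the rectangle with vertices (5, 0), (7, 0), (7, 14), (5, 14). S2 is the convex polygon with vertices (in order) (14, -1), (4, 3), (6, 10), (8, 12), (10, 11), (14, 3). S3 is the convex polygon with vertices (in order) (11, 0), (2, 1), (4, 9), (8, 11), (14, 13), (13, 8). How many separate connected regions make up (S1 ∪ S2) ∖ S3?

(S1 ∪ S2) ∖ S3 splits into 3 disjoint pieces (area 1.1111, area 9.35, area 12.4545).

3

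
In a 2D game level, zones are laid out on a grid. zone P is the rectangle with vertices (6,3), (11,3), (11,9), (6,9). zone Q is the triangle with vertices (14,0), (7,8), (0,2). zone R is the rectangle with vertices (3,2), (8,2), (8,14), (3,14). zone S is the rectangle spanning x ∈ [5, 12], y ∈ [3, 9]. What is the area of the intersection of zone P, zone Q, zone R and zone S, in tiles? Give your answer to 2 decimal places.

The intersection is the polygon with vertices (6,7.143), (7,8), (8,6.857), (8,3), (6,3).
By the shoelace formula its area is 9.00.

9.00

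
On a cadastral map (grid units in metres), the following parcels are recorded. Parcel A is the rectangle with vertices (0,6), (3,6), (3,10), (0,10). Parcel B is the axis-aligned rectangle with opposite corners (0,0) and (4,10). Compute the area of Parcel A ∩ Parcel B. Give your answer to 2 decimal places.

12.00

|Parcel A∩Parcel B|: x∈[0,3], y∈[6,10] → 3·4 = 12.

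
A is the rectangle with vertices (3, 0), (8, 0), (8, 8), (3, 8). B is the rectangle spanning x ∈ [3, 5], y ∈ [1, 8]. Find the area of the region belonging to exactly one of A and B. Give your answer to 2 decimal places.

|A∩B|: x∈[3,5], y∈[1,8] → 2·7 = 14.
|A △ B| = |A| + |B| − 2·|A∩B| = 40 + 14 − 28 = 26.00.

26.00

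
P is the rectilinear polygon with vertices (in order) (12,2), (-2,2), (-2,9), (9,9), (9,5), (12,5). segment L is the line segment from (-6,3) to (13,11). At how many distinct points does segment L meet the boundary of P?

The segment meets the boundary at (8.25,9), (-2,4.684).

2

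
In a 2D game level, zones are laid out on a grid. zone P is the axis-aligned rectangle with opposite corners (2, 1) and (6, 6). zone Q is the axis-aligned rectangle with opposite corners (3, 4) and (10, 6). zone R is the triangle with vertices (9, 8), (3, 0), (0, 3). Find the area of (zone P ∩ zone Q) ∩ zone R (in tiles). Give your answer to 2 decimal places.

The region (zone P ∩ zone Q) ∩ zone R is the polygon with vertices (3,4), (3,4.667), (5.4,6), (6,6), (6,4).
By the shoelace formula its area is 4.40.

4.40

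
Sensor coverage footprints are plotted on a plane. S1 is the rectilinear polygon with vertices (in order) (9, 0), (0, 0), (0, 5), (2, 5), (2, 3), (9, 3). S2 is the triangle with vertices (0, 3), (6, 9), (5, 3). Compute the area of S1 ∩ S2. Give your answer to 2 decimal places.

2.00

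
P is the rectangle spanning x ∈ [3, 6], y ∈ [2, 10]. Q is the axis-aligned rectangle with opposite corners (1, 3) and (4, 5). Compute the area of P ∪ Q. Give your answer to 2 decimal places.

By inclusion–exclusion:
Individual areas: |P| = 24, |Q| = 6.
|P∩Q|: x∈[3,4], y∈[3,5] → 1·2 = 2.
|P ∪ Q| = 30 − 2 = 28.00.

28.00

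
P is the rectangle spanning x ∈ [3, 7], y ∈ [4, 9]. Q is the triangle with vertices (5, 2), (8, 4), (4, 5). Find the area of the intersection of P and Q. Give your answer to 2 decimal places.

1.71

The intersection is the polygon with vertices (7,4), (4.333,4), (4,5), (7,4.25).
By the shoelace formula its area is 1.71.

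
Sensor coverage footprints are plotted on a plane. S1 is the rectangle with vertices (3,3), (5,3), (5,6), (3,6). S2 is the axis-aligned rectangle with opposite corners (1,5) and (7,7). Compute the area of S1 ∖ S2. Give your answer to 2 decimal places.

|S1∩S2|: x∈[3,5], y∈[5,6] → 2·1 = 2.
|S1| = 6.
|S1 ∖ S2| = |S1| − |S1∩S2| = 6 − 2 = 4.00.

4.00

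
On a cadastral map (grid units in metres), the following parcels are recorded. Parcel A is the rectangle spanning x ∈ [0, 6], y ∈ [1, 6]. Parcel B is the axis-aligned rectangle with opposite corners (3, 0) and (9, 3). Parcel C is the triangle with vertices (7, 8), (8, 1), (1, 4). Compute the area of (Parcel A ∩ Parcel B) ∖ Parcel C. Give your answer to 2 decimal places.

|Parcel A ∩ Parcel B| = 6.
|(Parcel A ∩ Parcel B) ∩ Parcel C| = 1.5238.
|(Parcel A ∩ Parcel B) ∖ Parcel C| = 6 − 1.5238 = 4.48.

4.48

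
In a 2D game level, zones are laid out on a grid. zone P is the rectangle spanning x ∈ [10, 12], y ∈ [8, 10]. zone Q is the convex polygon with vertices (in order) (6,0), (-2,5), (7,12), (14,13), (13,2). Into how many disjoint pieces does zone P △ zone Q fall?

zone P △ zone Q is a single connected region.

1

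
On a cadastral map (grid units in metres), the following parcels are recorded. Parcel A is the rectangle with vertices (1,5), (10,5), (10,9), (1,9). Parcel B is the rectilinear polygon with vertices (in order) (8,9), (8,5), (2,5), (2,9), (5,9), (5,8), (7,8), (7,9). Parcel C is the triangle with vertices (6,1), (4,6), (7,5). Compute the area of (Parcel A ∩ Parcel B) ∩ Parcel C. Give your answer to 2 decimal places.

1.30

The region (Parcel A ∩ Parcel B) ∩ Parcel C is the polygon with vertices (4.4,5), (4,6), (7,5).
By the shoelace formula its area is 1.30.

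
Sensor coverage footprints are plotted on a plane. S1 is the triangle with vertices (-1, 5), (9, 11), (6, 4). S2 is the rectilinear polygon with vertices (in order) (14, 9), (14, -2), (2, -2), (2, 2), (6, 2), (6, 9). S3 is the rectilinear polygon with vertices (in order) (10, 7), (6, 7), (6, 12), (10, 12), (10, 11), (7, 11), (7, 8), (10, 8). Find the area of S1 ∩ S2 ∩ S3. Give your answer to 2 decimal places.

2.50

The intersection is the polygon with vertices (6,9), (7,9), (7,8), (7.714,8), (7.286,7), (6,7).
By the shoelace formula its area is 2.50.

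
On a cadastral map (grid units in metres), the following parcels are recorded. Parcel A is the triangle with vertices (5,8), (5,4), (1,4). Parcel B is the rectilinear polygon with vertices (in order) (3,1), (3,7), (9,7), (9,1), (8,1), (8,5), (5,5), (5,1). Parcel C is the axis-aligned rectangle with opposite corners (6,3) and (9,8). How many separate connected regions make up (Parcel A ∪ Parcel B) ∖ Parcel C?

2

(Parcel A ∪ Parcel B) ∖ Parcel C splits into 2 disjoint pieces (area 16.5, area 2).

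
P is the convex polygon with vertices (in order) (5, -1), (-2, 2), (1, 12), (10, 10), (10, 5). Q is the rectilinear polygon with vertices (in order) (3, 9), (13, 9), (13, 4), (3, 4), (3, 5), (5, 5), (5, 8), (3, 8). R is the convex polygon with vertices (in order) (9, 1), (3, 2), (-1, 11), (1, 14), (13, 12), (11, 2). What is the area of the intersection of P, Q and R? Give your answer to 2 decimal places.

28.58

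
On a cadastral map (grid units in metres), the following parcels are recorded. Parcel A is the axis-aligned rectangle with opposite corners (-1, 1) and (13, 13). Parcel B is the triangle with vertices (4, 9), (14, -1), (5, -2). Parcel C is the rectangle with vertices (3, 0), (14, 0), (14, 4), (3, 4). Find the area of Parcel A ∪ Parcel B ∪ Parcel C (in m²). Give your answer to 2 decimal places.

By inclusion–exclusion:
Individual areas: |Parcel A| = 168, |Parcel B| = 50, |Parcel C| = 44.
|Parcel A∩Parcel B| = 29.0909.
|Parcel A∩Parcel C|: x∈[3,13], y∈[1,4] → 10·3 = 30.
|Parcel B∩Parcel C| = 25.4545.
|Parcel A∩Parcel B∩Parcel C| = 17.7273.
|Parcel A ∪ Parcel B ∪ Parcel C| = 262 − 84.5455 + 17.7273 = 195.18.

195.18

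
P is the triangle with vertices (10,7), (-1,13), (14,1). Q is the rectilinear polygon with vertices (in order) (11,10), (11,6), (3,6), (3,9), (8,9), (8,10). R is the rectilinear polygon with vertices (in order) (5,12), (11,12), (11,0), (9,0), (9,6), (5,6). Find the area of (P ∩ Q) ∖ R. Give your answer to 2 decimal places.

|P ∩ Q| = 9.0417.
|(P ∩ Q) ∩ R| = 8.6417.
|(P ∩ Q) ∖ R| = 9.0417 − 8.6417 = 0.40.

0.40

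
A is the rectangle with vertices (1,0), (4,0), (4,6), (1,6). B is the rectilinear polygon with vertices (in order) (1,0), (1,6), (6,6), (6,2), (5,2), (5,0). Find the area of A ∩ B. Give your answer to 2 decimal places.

The intersection is the polygon with vertices (4,0), (1,0), (1,6), (4,6).
By the shoelace formula its area is 18.00.

18.00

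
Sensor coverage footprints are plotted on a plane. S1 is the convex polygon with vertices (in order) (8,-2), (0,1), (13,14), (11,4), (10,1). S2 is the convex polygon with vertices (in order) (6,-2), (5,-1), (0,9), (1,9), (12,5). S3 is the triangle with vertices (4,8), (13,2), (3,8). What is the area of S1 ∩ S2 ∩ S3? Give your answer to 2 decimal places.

The intersection is the polygon with vertices (5.8,6.8), (10.727,3.515), (10.642,3.415), (5.5,6.5).
By the shoelace formula its area is 1.62.

1.62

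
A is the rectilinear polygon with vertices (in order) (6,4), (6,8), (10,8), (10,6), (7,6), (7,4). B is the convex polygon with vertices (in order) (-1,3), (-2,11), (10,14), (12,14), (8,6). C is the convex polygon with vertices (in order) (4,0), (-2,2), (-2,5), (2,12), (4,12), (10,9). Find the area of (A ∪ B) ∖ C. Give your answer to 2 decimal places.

33.70

|A ∪ B| = 95.
|(A ∪ B) ∩ C| = 61.2962.
|(A ∪ B) ∖ C| = 95 − 61.2962 = 33.70.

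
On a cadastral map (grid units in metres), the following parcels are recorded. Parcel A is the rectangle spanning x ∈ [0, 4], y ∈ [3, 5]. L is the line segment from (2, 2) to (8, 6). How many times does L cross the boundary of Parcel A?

2

The segment meets the boundary at (4,3.333), (3.5,3).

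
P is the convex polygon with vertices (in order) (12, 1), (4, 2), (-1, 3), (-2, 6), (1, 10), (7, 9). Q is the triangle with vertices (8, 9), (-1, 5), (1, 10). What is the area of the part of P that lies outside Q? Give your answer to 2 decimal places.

|P| = 77, |P∩Q| = 17.8261.
|P ∖ Q| = |P| − |P∩Q| = 77 − 17.8261 = 59.17.

59.17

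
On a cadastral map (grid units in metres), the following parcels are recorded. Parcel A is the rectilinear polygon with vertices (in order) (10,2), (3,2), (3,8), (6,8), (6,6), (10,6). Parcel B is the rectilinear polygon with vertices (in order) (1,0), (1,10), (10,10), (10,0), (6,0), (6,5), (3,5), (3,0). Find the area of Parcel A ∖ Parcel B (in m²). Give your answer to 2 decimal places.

9.00

|Parcel A| = 34, |Parcel A∩Parcel B| = 25.
|Parcel A ∖ Parcel B| = |Parcel A| − |Parcel A∩Parcel B| = 34 − 25 = 9.00.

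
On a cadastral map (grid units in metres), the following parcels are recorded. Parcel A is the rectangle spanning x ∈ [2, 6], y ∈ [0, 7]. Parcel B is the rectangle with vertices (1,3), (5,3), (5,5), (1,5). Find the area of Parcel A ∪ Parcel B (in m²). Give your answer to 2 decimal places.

30.00

By inclusion–exclusion:
Individual areas: |Parcel A| = 28, |Parcel B| = 8.
|Parcel A∩Parcel B|: x∈[2,5], y∈[3,5] → 3·2 = 6.
|Parcel A ∪ Parcel B| = 36 − 6 = 30.00.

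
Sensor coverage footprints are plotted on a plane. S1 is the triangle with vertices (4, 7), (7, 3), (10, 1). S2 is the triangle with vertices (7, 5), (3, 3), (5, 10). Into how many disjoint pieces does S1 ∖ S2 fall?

2

S1 ∖ S2 splits into 2 disjoint pieces (area 0.0019, area 2.2576).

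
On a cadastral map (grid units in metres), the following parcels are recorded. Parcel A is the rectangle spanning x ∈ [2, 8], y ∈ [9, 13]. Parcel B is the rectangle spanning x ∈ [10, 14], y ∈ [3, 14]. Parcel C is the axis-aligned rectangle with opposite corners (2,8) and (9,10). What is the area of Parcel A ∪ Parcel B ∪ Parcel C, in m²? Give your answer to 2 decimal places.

76.00

By inclusion–exclusion:
Individual areas: |Parcel A| = 24, |Parcel B| = 44, |Parcel C| = 14.
|Parcel A∩Parcel B| = 0 (no overlap).
|Parcel A∩Parcel C|: x∈[2,8], y∈[9,10] → 6·1 = 6.
|Parcel B∩Parcel C| = 0 (no overlap).
|Parcel A∩Parcel B∩Parcel C| = 0.
|Parcel A ∪ Parcel B ∪ Parcel C| = 82 − 6 + 0 = 76.00.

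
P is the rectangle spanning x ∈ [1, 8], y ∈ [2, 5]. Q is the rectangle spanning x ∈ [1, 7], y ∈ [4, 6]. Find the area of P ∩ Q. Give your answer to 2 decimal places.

6.00

|P∩Q|: x∈[1,7], y∈[4,5] → 6·1 = 6.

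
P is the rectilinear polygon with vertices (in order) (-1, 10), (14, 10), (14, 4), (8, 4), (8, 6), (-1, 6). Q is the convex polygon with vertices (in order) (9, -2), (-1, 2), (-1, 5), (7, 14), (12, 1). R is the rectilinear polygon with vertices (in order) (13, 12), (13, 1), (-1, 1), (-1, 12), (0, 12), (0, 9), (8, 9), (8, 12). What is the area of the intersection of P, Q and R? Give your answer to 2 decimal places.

The intersection is the polygon with vertices (10.846,4), (8,4), (8,6), (-0.111,6), (2.556,9), (8,9), (8,10), (8.539,10).
By the shoelace formula its area is 30.49.

30.49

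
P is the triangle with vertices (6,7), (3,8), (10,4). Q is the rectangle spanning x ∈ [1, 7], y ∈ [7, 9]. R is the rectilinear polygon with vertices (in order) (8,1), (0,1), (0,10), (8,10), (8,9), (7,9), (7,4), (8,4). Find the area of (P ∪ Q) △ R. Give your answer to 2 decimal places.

|P ∪ Q| = 13.875.
|(P ∪ Q) ∩ R| = 13.0714.
|(P ∪ Q) △ R| = 13.875 + 67 − 26.1429 = 54.73.

54.73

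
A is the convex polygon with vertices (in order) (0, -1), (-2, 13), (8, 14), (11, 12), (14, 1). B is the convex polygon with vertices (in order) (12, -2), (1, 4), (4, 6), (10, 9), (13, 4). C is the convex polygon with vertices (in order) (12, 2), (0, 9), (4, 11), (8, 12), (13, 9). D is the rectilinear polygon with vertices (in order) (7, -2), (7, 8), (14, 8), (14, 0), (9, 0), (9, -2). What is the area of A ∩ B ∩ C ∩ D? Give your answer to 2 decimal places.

21.60

The intersection is the polygon with vertices (12.423,4.962), (12,2), (7,4.917), (7,7.5), (8,8), (10.6,8).
By the shoelace formula its area is 21.60.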